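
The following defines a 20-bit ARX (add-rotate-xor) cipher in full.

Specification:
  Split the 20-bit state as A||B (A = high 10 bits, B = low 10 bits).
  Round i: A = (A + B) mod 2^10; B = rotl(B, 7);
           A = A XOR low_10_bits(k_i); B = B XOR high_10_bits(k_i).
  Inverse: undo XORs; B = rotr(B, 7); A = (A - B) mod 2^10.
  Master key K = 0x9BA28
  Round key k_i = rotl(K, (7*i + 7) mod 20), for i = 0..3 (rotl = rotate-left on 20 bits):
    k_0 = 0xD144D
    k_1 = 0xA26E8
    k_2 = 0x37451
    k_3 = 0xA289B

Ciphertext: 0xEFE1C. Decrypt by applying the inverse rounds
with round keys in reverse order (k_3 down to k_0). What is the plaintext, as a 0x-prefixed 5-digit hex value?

0x08870

s_0 = ciphertext = 0xEFE1C
s_1 = InvRound(s_0, k_3) = 0x9CCB1
s_2 = InvRound(s_1, k_2) = 0xB0B60
s_3 = InvRound(s_2, k_1) = 0x37F4B
s_4 = InvRound(s_3, k_0) = 0x08870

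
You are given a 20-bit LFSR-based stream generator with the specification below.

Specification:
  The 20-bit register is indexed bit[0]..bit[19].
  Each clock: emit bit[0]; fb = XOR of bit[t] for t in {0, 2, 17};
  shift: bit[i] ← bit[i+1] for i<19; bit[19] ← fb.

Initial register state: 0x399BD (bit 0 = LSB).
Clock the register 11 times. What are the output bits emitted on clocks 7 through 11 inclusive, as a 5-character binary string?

reg_0 = 0x399BD
clock 1: out=1, reg = 0x9CCDE
clock 2: out=0, reg = 0xCE66F
clock 3: out=1, reg = 0x67337
clock 4: out=1, reg = 0xB399B
clock 5: out=1, reg = 0x59CCD
clock 6: out=1, reg = 0x2CE66
clock 7: out=0, reg = 0x16733
clock 8: out=1, reg = 0x8B399
clock 9: out=1, reg = 0xC59CC
clock 10: out=0, reg = 0xE2CE6
clock 11: out=0, reg = 0x71673

01100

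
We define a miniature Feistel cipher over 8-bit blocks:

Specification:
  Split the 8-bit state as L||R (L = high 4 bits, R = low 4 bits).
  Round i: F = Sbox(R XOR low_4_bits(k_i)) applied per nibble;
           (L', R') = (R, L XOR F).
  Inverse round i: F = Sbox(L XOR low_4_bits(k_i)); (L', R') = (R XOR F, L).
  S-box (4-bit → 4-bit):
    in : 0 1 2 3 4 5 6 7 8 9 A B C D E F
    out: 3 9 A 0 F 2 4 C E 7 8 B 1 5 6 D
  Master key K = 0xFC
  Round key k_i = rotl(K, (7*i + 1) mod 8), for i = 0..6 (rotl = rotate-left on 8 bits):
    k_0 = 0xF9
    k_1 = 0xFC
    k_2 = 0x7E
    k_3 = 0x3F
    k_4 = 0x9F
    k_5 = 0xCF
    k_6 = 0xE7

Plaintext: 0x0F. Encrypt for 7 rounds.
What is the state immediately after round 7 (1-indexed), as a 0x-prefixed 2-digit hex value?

s_0 = plaintext = 0x0F
s_1 = Round(s_0, k_0) = 0xF4
s_2 = Round(s_1, k_1) = 0x41
s_3 = Round(s_2, k_2) = 0x19
s_4 = Round(s_3, k_3) = 0x95
s_5 = Round(s_4, k_4) = 0x51
s_6 = Round(s_5, k_5) = 0x13
s_7 = Round(s_6, k_6) = 0x3E

0x3E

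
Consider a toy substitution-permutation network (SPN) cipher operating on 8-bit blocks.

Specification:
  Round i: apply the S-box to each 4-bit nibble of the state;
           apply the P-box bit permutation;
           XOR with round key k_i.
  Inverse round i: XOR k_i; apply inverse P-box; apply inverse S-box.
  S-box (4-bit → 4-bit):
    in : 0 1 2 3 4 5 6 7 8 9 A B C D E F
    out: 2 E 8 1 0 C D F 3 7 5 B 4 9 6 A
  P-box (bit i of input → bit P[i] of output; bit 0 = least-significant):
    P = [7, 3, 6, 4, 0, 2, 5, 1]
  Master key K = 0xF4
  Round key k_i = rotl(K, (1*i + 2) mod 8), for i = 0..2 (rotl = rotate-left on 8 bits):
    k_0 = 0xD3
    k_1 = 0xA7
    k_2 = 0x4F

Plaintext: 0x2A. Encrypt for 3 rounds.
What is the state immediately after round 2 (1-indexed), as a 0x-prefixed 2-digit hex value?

0xD9

s_0 = plaintext = 0x2A
s_1 = Round(s_0, k_0) = 0x11
s_2 = Round(s_1, k_1) = 0xD9
s_3 = Round(s_2, k_2) = 0x84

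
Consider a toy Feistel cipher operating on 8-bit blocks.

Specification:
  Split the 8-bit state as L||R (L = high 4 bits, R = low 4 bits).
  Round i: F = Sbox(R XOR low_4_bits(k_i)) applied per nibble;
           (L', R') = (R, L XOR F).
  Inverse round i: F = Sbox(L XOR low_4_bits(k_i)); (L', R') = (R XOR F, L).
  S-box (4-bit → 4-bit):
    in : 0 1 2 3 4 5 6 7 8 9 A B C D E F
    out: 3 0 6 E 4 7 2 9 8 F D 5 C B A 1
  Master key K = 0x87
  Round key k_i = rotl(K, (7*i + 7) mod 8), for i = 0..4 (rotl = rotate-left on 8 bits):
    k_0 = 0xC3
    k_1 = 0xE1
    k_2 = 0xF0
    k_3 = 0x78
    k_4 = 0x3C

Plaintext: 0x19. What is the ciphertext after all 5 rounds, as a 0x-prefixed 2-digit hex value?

0x42

s_0 = plaintext = 0x19
s_1 = Round(s_0, k_0) = 0x9C
s_2 = Round(s_1, k_1) = 0xC2
s_3 = Round(s_2, k_2) = 0x2A
s_4 = Round(s_3, k_3) = 0xA4
s_5 = Round(s_4, k_4) = 0x42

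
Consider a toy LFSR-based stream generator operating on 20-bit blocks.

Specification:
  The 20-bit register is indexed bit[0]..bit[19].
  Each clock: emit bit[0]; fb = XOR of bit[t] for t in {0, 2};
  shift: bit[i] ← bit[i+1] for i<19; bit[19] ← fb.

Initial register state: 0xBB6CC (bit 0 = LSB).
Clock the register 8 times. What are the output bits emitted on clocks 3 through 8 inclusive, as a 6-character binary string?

110011

reg_0 = 0xBB6CC
clock 1: out=0, reg = 0xDDB66
clock 2: out=0, reg = 0xEEDB3
clock 3: out=1, reg = 0xF76D9
clock 4: out=1, reg = 0xFBB6C
clock 5: out=0, reg = 0xFDDB6
clock 6: out=0, reg = 0xFEEDB
clock 7: out=1, reg = 0xFF76D
clock 8: out=1, reg = 0x7FBB6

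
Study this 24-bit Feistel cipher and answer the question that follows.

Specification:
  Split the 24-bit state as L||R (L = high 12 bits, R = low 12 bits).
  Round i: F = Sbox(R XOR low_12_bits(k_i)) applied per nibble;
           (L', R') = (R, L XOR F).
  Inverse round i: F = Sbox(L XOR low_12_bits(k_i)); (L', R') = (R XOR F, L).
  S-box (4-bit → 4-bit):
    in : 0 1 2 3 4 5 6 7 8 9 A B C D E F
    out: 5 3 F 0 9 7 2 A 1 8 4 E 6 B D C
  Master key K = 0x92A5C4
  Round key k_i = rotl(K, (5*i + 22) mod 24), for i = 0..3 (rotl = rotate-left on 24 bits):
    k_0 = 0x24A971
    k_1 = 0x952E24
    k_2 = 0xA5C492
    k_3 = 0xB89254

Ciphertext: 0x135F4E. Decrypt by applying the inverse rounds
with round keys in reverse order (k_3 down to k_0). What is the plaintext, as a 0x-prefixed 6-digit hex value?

s_0 = ciphertext = 0x135F4E
s_1 = InvRound(s_0, k_3) = 0xF6D135
s_2 = InvRound(s_1, k_2) = 0xFF9F6D
s_3 = InvRound(s_2, k_1) = 0xCD6FF9
s_4 = InvRound(s_3, k_0) = 0x8B3CD6

0x8B3CD6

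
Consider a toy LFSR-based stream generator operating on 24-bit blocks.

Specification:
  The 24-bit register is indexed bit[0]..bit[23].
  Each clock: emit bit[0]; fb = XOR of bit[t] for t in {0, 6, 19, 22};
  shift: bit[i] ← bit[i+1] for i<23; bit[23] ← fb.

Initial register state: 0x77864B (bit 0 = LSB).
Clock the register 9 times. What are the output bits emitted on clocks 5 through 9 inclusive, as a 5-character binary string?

00100

reg_0 = 0x77864B
clock 1: out=1, reg = 0xBBC325
clock 2: out=1, reg = 0x5DE192
clock 3: out=0, reg = 0x2EF0C9
clock 4: out=1, reg = 0x977864
clock 5: out=0, reg = 0xCBBC32
clock 6: out=0, reg = 0x65DE19
clock 7: out=1, reg = 0x32EF0C
clock 8: out=0, reg = 0x197786
clock 9: out=0, reg = 0x8CBBC3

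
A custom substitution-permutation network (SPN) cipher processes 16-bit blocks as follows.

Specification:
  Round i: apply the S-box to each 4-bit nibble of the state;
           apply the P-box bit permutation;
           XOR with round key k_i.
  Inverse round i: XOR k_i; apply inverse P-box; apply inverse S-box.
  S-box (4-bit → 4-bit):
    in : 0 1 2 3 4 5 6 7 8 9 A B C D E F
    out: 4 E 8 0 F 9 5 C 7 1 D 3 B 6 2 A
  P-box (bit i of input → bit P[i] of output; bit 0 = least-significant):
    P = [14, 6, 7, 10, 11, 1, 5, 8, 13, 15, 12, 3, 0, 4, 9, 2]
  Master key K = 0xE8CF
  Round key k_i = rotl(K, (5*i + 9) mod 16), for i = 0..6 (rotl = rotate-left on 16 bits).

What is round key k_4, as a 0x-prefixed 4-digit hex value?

0xFD19

K = 0xE8CF
k_0 = rotl(K, (5*0+9) mod 16) = rotl(K, 9) = 0x9FD1
k_1 = rotl(K, (5*1+9) mod 16) = rotl(K, 14) = 0xFA33
k_2 = rotl(K, (5*2+9) mod 16) = rotl(K, 3) = 0x467F
k_3 = rotl(K, (5*3+9) mod 16) = rotl(K, 8) = 0xCFE8
k_4 = rotl(K, (5*4+9) mod 16) = rotl(K, 13) = 0xFD19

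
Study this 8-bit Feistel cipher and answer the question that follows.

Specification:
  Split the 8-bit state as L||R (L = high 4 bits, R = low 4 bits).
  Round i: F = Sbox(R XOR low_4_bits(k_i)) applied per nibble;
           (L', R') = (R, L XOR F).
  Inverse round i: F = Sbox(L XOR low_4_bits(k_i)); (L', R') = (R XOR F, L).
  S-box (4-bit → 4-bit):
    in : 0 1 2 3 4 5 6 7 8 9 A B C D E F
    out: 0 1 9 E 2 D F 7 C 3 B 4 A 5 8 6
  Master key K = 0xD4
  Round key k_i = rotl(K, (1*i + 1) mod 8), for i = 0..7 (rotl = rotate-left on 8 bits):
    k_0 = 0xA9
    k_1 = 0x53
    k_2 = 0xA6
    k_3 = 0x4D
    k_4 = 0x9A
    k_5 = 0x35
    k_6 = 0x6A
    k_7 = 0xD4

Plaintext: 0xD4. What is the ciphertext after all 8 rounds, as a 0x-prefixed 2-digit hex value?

s_0 = plaintext = 0xD4
s_1 = Round(s_0, k_0) = 0x48
s_2 = Round(s_1, k_1) = 0x80
s_3 = Round(s_2, k_2) = 0x07
s_4 = Round(s_3, k_3) = 0x7B
s_5 = Round(s_4, k_4) = 0xB6
s_6 = Round(s_5, k_5) = 0x65
s_7 = Round(s_6, k_6) = 0x50
s_8 = Round(s_7, k_7) = 0x07

0x07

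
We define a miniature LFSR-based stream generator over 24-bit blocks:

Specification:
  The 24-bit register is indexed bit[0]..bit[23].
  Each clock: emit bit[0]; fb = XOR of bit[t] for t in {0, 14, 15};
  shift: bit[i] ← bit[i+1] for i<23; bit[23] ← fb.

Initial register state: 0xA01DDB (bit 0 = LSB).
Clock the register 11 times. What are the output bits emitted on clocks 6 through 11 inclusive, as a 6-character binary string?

011101

reg_0 = 0xA01DDB
clock 1: out=1, reg = 0xD00EED
clock 2: out=1, reg = 0xE80776
clock 3: out=0, reg = 0x7403BB
clock 4: out=1, reg = 0xBA01DD
clock 5: out=1, reg = 0xDD00EE
clock 6: out=0, reg = 0x6E8077
clock 7: out=1, reg = 0x37403B
clock 8: out=1, reg = 0x1BA01D
clock 9: out=1, reg = 0x0DD00E
clock 10: out=0, reg = 0x06E807
clock 11: out=1, reg = 0x837403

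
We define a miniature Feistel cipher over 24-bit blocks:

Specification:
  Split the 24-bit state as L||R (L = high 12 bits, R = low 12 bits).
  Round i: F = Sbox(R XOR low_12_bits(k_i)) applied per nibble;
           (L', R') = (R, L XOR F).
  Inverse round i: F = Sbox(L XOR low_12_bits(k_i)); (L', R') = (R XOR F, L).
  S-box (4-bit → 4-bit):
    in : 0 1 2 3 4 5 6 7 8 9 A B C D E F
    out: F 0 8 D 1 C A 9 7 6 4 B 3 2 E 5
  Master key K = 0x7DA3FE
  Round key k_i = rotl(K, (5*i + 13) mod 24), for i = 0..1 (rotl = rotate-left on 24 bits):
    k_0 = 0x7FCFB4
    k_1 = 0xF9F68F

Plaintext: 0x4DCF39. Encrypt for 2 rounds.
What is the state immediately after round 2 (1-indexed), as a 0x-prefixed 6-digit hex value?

s_0 = plaintext = 0x4DCF39
s_1 = Round(s_0, k_0) = 0xF39BAE
s_2 = Round(s_1, k_1) = 0xBAEDB9

0xBAEDB9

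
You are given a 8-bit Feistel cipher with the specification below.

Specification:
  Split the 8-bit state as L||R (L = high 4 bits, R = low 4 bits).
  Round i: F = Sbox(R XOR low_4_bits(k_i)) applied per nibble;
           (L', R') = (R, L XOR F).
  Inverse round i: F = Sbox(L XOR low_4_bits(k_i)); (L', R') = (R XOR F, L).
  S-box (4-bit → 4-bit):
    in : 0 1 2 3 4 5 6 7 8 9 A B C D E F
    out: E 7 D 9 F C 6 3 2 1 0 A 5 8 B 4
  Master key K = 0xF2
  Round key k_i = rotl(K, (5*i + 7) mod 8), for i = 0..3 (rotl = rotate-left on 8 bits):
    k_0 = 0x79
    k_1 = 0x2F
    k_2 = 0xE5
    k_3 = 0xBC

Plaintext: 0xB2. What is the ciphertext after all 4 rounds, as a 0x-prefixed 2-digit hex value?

0x4B

s_0 = plaintext = 0xB2
s_1 = Round(s_0, k_0) = 0x21
s_2 = Round(s_1, k_1) = 0x19
s_3 = Round(s_2, k_2) = 0x94
s_4 = Round(s_3, k_3) = 0x4B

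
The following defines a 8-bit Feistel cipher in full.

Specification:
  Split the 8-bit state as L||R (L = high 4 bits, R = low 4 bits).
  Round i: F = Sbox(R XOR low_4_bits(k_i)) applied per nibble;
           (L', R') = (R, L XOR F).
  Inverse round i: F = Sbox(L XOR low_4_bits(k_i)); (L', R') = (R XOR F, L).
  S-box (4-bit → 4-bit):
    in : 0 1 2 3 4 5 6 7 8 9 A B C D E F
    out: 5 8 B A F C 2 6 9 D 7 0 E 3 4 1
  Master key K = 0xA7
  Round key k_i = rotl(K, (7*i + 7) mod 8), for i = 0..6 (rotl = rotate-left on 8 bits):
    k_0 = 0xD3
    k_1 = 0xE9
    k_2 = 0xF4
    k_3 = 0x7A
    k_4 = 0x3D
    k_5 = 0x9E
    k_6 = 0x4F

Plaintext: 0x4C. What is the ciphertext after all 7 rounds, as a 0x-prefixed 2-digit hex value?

s_0 = plaintext = 0x4C
s_1 = Round(s_0, k_0) = 0xC5
s_2 = Round(s_1, k_1) = 0x52
s_3 = Round(s_2, k_2) = 0x27
s_4 = Round(s_3, k_3) = 0x71
s_5 = Round(s_4, k_4) = 0x19
s_6 = Round(s_5, k_5) = 0x97
s_7 = Round(s_6, k_6) = 0x70

0x70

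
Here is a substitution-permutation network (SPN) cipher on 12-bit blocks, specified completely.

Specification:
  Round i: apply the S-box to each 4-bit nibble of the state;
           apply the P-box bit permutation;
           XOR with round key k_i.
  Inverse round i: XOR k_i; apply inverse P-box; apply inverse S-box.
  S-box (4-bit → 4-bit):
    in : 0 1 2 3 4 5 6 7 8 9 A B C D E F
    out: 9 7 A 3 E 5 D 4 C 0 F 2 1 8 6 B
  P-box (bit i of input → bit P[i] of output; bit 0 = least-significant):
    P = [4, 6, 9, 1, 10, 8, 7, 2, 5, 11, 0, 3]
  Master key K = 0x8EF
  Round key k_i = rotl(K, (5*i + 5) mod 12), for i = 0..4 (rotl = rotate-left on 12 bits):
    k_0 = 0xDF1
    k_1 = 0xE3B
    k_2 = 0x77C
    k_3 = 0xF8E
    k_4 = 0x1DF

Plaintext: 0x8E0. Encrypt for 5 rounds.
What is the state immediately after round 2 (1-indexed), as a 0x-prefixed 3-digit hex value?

0x8CD

s_0 = plaintext = 0x8E0
s_1 = Round(s_0, k_0) = 0xC6A
s_2 = Round(s_1, k_1) = 0x8CD
s_3 = Round(s_2, k_2) = 0x377
s_4 = Round(s_3, k_3) = 0x52E
s_5 = Round(s_4, k_4) = 0x2BA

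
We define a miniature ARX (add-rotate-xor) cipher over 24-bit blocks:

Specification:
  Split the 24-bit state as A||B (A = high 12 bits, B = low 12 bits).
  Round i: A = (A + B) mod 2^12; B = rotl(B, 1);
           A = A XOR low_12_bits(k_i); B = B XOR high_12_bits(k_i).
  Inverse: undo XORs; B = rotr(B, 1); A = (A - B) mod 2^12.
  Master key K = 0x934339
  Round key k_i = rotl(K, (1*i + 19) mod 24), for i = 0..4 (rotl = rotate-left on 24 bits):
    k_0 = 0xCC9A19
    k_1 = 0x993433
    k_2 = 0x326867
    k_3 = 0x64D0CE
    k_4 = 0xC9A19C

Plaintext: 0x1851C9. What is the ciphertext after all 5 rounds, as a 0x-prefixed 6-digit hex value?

0x7125BB

s_0 = plaintext = 0x1851C9
s_1 = Round(s_0, k_0) = 0x957F5B
s_2 = Round(s_1, k_1) = 0xC81724
s_3 = Round(s_2, k_2) = 0xBC2D6E
s_4 = Round(s_3, k_3) = 0x9FEC90
s_5 = Round(s_4, k_4) = 0x7125BB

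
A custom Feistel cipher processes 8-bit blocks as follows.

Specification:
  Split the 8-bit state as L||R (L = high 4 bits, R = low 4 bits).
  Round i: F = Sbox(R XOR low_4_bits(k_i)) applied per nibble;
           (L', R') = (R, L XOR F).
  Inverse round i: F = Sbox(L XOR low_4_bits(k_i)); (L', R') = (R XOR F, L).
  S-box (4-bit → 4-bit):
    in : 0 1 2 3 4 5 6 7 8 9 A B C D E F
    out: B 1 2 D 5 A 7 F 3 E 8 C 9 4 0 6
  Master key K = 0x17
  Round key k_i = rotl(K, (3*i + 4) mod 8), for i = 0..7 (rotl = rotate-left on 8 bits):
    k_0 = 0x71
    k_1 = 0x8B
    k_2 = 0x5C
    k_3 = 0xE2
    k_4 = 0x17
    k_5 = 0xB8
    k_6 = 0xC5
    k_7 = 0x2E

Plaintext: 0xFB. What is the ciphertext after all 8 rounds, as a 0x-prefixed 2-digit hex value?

s_0 = plaintext = 0xFB
s_1 = Round(s_0, k_0) = 0xB7
s_2 = Round(s_1, k_1) = 0x72
s_3 = Round(s_2, k_2) = 0x27
s_4 = Round(s_3, k_3) = 0x78
s_5 = Round(s_4, k_4) = 0x81
s_6 = Round(s_5, k_5) = 0x16
s_7 = Round(s_6, k_6) = 0x6C
s_8 = Round(s_7, k_7) = 0xC4

0xC4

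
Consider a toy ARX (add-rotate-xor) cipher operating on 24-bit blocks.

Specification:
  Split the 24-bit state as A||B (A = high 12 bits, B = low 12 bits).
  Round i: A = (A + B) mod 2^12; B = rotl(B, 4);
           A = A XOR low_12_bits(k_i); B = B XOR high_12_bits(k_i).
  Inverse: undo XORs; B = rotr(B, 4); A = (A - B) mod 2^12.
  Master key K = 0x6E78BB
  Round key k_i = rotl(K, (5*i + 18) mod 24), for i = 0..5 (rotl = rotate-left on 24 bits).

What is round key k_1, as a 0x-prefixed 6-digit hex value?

K = 0x6E78BB
k_0 = rotl(K, (5*0+18) mod 24) = rotl(K, 18) = 0xEDB9E2
k_1 = rotl(K, (5*1+18) mod 24) = rotl(K, 23) = 0xB73C5D

0xB73C5D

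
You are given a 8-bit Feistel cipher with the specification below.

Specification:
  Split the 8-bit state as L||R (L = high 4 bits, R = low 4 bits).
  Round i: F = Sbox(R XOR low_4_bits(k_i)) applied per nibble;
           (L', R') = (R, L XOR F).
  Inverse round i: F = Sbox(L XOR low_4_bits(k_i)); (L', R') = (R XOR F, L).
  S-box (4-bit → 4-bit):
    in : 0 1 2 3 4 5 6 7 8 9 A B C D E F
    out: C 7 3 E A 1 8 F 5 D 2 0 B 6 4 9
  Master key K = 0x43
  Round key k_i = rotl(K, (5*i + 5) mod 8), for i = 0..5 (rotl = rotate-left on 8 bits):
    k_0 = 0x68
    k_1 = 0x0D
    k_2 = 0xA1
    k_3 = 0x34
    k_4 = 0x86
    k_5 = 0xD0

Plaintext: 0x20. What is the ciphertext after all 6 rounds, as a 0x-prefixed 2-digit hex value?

s_0 = plaintext = 0x20
s_1 = Round(s_0, k_0) = 0x07
s_2 = Round(s_1, k_1) = 0x72
s_3 = Round(s_2, k_2) = 0x29
s_4 = Round(s_3, k_3) = 0x94
s_5 = Round(s_4, k_4) = 0x4A
s_6 = Round(s_5, k_5) = 0xA6

0xA6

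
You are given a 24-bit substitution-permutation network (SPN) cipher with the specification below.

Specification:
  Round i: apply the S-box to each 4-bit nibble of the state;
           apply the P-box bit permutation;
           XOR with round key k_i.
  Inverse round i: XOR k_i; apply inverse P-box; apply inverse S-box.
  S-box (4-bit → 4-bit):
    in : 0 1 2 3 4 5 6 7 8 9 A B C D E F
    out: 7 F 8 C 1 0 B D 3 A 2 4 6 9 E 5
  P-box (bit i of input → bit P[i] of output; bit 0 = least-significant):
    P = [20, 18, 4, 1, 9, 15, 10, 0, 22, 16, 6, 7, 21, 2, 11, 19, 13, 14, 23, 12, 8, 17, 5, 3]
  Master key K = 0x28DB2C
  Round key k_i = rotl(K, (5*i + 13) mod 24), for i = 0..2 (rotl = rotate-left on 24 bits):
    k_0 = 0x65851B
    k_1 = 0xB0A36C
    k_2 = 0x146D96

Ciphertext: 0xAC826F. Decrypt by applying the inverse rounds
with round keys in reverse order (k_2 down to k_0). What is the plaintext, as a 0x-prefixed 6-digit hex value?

s_0 = ciphertext = 0xAC826F
s_1 = InvRound(s_0, k_2) = 0x70731F
s_2 = InvRound(s_1, k_1) = 0xBE5F93
s_3 = InvRound(s_2, k_0) = 0x9E3684

0x9E3684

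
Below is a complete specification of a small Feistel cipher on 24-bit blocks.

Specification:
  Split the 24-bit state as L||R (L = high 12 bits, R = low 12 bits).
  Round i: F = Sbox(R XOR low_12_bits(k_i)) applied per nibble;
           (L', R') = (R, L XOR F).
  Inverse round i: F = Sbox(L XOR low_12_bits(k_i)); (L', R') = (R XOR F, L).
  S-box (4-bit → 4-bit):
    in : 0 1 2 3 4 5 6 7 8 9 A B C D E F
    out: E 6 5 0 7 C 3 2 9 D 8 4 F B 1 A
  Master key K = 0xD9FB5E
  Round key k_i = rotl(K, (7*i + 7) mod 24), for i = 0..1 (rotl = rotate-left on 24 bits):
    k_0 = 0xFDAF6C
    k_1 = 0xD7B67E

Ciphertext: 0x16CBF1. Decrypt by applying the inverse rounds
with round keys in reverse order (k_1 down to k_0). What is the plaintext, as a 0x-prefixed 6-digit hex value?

0x2C5994

s_0 = ciphertext = 0x16CBF1
s_1 = InvRound(s_0, k_1) = 0x99416C
s_2 = InvRound(s_1, k_0) = 0x2C5994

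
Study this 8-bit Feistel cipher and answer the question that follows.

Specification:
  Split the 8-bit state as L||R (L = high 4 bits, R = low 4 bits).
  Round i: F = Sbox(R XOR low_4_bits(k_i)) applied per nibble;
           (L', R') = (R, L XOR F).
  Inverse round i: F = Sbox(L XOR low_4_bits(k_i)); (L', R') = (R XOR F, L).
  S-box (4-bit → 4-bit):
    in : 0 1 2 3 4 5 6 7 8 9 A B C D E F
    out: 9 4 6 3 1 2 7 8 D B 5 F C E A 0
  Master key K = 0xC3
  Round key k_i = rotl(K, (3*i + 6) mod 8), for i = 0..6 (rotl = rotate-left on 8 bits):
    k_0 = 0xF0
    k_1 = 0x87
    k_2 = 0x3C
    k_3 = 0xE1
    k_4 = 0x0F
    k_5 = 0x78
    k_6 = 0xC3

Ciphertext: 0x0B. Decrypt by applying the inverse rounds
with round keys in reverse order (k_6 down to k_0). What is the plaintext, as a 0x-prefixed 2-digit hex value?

0x5E

s_0 = ciphertext = 0x0B
s_1 = InvRound(s_0, k_6) = 0x80
s_2 = InvRound(s_1, k_5) = 0x98
s_3 = InvRound(s_2, k_4) = 0xF9
s_4 = InvRound(s_3, k_3) = 0x3F
s_5 = InvRound(s_4, k_2) = 0xF3
s_6 = InvRound(s_5, k_1) = 0xEF
s_7 = InvRound(s_6, k_0) = 0x5E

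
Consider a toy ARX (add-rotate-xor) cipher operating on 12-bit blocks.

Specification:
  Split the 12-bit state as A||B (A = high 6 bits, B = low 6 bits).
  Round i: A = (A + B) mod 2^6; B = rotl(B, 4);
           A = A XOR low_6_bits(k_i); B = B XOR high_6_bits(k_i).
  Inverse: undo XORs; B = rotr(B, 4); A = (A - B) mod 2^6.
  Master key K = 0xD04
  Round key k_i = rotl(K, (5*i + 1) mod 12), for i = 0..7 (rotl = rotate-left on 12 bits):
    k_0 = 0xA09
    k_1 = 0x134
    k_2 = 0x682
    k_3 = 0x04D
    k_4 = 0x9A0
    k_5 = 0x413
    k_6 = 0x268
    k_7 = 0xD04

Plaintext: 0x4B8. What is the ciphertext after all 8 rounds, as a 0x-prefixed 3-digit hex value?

0x695

s_0 = plaintext = 0x4B8
s_1 = Round(s_0, k_0) = 0x0E6
s_2 = Round(s_1, k_1) = 0x76D
s_3 = Round(s_2, k_2) = 0x201
s_4 = Round(s_3, k_3) = 0x111
s_5 = Round(s_4, k_4) = 0xD72
s_6 = Round(s_5, k_5) = 0xD3C
s_7 = Round(s_6, k_6) = 0x606
s_8 = Round(s_7, k_7) = 0x695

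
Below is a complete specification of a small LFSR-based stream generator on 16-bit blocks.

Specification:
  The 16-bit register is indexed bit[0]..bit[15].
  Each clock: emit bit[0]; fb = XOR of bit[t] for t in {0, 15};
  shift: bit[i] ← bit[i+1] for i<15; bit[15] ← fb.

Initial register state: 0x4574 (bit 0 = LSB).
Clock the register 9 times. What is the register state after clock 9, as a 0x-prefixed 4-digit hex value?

reg_0 = 0x4574
clock 1: out=0, reg = 0x22BA
clock 2: out=0, reg = 0x115D
clock 3: out=1, reg = 0x88AE
clock 4: out=0, reg = 0xC457
clock 5: out=1, reg = 0x622B
clock 6: out=1, reg = 0xB115
clock 7: out=1, reg = 0x588A
clock 8: out=0, reg = 0x2C45
clock 9: out=1, reg = 0x9622

0x9622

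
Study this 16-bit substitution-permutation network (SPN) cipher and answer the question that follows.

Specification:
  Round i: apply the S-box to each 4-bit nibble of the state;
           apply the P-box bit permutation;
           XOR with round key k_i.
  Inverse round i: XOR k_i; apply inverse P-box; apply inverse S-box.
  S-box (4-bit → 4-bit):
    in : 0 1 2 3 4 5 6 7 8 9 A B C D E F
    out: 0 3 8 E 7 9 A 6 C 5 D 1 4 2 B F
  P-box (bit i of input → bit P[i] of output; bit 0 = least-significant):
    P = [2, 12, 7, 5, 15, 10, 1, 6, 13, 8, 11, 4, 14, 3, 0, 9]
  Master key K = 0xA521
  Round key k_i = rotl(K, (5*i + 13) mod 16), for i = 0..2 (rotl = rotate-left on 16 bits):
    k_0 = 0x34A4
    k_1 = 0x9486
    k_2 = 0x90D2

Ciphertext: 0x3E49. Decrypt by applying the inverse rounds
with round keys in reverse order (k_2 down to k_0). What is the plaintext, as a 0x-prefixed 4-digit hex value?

0x136D

s_0 = ciphertext = 0x3E49
s_1 = InvRound(s_0, k_2) = 0x3A4C
s_2 = InvRound(s_1, k_1) = 0x69FC
s_3 = InvRound(s_2, k_0) = 0x136D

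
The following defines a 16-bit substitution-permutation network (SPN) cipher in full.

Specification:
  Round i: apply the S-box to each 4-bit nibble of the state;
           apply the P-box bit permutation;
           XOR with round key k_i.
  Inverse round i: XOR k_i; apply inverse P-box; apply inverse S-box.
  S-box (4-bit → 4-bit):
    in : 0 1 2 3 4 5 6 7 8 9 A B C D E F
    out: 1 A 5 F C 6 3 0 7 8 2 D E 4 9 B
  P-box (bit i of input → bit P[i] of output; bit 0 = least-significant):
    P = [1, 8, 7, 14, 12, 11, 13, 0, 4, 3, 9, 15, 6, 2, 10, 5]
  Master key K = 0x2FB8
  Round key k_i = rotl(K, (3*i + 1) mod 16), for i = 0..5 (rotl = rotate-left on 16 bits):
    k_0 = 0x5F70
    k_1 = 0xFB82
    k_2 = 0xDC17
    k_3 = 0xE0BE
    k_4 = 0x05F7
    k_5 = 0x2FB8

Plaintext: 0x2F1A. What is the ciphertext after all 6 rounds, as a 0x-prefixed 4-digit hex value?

s_0 = plaintext = 0x2F1A
s_1 = Round(s_0, k_0) = 0xD229
s_2 = Round(s_1, k_1) = 0x8D92
s_3 = Round(s_2, k_2) = 0xDAD0
s_4 = Round(s_3, k_3) = 0xC4B4
s_5 = Round(s_4, k_4) = 0xF352
s_6 = Round(s_5, k_5) = 0x8546

0x8546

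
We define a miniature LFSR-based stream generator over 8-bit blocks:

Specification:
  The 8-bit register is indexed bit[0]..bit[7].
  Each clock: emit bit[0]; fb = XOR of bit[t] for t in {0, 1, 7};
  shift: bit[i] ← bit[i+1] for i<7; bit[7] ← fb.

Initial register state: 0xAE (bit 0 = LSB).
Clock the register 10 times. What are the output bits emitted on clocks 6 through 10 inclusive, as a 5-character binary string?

reg_0 = 0xAE
clock 1: out=0, reg = 0x57
clock 2: out=1, reg = 0x2B
clock 3: out=1, reg = 0x15
clock 4: out=1, reg = 0x8A
clock 5: out=0, reg = 0x45
clock 6: out=1, reg = 0xA2
clock 7: out=0, reg = 0x51
clock 8: out=1, reg = 0xA8
clock 9: out=0, reg = 0xD4
clock 10: out=0, reg = 0xEA

10100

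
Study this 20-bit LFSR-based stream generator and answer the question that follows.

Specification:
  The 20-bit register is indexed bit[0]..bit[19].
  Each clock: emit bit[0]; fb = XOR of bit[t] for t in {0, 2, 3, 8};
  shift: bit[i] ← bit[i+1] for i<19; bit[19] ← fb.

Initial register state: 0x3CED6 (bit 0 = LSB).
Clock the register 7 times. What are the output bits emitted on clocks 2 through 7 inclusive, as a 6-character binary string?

110101

reg_0 = 0x3CED6
clock 1: out=0, reg = 0x9E76B
clock 2: out=1, reg = 0xCF3B5
clock 3: out=1, reg = 0xE79DA
clock 4: out=0, reg = 0x73CED
clock 5: out=1, reg = 0xB9E76
clock 6: out=0, reg = 0xDCF3B
clock 7: out=1, reg = 0xEE79D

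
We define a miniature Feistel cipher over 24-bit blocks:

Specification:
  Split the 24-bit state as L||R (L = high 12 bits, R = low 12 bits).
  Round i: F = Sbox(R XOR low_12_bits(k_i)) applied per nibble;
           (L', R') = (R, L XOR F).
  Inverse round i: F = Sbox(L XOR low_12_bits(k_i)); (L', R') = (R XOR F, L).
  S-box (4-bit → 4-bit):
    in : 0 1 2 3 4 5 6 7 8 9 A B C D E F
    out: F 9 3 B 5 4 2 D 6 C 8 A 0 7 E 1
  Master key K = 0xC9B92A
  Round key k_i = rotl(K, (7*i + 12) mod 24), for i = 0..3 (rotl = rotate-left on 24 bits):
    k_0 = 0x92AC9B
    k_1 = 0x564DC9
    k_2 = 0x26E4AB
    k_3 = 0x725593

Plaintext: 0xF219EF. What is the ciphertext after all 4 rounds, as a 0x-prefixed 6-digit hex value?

0xAEFA88

s_0 = plaintext = 0xF219EF
s_1 = Round(s_0, k_0) = 0x9EFBF4
s_2 = Round(s_1, k_1) = 0xBF4B58
s_3 = Round(s_2, k_2) = 0xB58AEF
s_4 = Round(s_3, k_3) = 0xAEFA88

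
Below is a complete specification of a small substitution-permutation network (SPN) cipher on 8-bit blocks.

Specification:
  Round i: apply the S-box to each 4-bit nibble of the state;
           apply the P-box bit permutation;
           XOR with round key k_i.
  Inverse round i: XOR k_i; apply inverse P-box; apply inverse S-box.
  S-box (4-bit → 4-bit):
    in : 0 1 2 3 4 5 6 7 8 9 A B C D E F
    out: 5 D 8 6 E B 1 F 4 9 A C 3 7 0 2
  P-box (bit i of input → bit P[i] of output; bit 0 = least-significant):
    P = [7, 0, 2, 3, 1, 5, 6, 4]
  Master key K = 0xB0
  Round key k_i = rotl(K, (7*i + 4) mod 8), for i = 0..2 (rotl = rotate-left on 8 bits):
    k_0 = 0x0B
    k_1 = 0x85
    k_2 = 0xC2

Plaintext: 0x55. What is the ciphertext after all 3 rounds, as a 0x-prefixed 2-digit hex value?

s_0 = plaintext = 0x55
s_1 = Round(s_0, k_0) = 0xB0
s_2 = Round(s_1, k_1) = 0x51
s_3 = Round(s_2, k_2) = 0x7C

0x7C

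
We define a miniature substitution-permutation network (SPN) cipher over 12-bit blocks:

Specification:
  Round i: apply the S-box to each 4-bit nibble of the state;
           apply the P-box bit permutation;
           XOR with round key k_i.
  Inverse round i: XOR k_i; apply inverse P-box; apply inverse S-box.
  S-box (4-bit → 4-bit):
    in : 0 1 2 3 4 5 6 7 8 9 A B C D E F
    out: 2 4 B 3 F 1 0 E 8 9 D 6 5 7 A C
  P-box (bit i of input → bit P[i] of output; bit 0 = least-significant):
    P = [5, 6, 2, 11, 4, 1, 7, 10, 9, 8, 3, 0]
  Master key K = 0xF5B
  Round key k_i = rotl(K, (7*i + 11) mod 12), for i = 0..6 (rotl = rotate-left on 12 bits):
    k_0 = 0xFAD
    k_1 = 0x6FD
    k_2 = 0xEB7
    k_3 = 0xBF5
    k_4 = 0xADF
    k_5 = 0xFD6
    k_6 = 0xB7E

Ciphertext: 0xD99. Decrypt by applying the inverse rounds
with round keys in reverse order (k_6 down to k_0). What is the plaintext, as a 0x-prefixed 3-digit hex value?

s_0 = ciphertext = 0xD99
s_1 = InvRound(s_0, k_6) = 0x97D
s_2 = InvRound(s_1, k_5) = 0xA75
s_3 = InvRound(s_2, k_4) = 0x1B5
s_4 = InvRound(s_3, k_3) = 0x56E
s_5 = InvRound(s_4, k_2) = 0x4CE
s_6 = InvRound(s_5, k_1) = 0x935
s_7 = InvRound(s_6, k_0) = 0xCA6

0xCA6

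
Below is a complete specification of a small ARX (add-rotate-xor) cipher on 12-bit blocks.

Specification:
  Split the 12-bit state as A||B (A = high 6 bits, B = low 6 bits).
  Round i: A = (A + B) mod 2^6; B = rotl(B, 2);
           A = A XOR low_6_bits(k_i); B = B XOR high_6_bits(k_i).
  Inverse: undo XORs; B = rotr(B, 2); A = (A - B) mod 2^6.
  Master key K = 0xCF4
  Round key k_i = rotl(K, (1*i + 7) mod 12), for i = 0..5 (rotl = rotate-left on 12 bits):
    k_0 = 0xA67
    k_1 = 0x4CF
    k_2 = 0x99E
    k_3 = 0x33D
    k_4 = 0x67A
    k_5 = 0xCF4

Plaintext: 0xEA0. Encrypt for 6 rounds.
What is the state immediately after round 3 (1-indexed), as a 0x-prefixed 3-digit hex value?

s_0 = plaintext = 0xEA0
s_1 = Round(s_0, k_0) = 0xF6B
s_2 = Round(s_1, k_1) = 0x9FD
s_3 = Round(s_2, k_2) = 0xE91
s_4 = Round(s_3, k_3) = 0xD89
s_5 = Round(s_4, k_4) = 0x17D
s_6 = Round(s_5, k_5) = 0xD84

0xE91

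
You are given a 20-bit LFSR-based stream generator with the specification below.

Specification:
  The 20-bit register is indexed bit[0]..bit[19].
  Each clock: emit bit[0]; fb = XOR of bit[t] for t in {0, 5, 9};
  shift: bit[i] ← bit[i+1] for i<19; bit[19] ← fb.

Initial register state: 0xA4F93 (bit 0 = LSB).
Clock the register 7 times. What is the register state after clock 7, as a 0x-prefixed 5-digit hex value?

0x9149F

reg_0 = 0xA4F93
clock 1: out=1, reg = 0x527C9
clock 2: out=1, reg = 0x293E4
clock 3: out=0, reg = 0x149F2
clock 4: out=0, reg = 0x8A4F9
clock 5: out=1, reg = 0x4527C
clock 6: out=0, reg = 0x2293E
clock 7: out=0, reg = 0x9149F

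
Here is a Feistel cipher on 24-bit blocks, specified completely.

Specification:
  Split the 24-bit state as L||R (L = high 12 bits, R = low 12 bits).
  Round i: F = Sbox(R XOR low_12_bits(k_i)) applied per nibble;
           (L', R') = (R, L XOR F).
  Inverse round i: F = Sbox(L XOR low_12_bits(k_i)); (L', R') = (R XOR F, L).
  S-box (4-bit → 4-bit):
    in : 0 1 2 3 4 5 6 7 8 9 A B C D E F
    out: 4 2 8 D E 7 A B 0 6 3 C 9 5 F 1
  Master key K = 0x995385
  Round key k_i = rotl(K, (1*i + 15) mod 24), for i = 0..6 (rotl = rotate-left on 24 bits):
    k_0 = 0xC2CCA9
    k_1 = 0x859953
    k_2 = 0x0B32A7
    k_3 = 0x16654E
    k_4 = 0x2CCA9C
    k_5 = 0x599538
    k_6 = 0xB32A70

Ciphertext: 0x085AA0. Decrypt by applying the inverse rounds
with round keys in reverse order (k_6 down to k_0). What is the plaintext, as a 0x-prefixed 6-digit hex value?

0xEBA76F

s_0 = ciphertext = 0x085AA0
s_1 = InvRound(s_0, k_6) = 0x9B7085
s_2 = InvRound(s_1, k_5) = 0x9849B7
s_3 = InvRound(s_2, k_4) = 0x497984
s_4 = InvRound(s_3, k_3) = 0xBD2497
s_5 = InvRound(s_4, k_2) = 0x220BD2
s_6 = InvRound(s_5, k_1) = 0x76F220
s_7 = InvRound(s_6, k_0) = 0xEBA76F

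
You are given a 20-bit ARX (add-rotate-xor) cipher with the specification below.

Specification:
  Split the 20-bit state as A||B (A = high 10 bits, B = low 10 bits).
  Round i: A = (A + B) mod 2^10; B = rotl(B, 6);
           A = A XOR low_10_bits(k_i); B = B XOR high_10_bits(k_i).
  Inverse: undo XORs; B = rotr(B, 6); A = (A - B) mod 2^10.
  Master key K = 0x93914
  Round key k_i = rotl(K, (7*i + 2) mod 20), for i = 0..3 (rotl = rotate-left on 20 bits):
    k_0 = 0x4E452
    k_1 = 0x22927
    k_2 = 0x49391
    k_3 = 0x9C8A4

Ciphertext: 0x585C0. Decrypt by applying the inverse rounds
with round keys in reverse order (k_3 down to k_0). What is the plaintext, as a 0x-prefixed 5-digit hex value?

s_0 = ciphertext = 0x585C0
s_1 = InvRound(s_0, k_3) = 0xA5F2E
s_2 = InvRound(s_1, k_2) = 0x178A8
s_3 = InvRound(s_2, k_1) = 0xD6620
s_4 = InvRound(s_3, k_0) = 0x5BD9C

0x5BD9C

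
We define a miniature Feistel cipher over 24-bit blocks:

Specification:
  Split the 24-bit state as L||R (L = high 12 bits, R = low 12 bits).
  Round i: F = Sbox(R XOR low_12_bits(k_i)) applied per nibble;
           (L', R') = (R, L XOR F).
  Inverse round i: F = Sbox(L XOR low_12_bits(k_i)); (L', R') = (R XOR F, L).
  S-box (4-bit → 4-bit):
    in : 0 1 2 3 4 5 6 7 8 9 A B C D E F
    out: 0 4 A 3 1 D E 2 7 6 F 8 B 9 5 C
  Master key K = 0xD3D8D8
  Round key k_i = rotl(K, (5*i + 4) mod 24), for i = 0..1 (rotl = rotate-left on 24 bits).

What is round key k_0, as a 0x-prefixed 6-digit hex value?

K = 0xD3D8D8
k_0 = rotl(K, (5*0+4) mod 24) = rotl(K, 4) = 0x3D8D8D

0x3D8D8D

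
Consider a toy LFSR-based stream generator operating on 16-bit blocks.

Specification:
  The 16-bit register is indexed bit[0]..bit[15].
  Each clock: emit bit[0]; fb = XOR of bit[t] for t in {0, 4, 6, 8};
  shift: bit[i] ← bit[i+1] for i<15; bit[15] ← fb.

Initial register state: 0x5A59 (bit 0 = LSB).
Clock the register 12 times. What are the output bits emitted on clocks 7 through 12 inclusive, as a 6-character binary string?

100101

reg_0 = 0x5A59
clock 1: out=1, reg = 0xAD2C
clock 2: out=0, reg = 0xD696
clock 3: out=0, reg = 0xEB4B
clock 4: out=1, reg = 0xF5A5
clock 5: out=1, reg = 0x7AD2
clock 6: out=0, reg = 0x3D69
clock 7: out=1, reg = 0x9EB4
clock 8: out=0, reg = 0xCF5A
clock 9: out=0, reg = 0xE7AD
clock 10: out=1, reg = 0x73D6
clock 11: out=0, reg = 0xB9EB
clock 12: out=1, reg = 0xDCF5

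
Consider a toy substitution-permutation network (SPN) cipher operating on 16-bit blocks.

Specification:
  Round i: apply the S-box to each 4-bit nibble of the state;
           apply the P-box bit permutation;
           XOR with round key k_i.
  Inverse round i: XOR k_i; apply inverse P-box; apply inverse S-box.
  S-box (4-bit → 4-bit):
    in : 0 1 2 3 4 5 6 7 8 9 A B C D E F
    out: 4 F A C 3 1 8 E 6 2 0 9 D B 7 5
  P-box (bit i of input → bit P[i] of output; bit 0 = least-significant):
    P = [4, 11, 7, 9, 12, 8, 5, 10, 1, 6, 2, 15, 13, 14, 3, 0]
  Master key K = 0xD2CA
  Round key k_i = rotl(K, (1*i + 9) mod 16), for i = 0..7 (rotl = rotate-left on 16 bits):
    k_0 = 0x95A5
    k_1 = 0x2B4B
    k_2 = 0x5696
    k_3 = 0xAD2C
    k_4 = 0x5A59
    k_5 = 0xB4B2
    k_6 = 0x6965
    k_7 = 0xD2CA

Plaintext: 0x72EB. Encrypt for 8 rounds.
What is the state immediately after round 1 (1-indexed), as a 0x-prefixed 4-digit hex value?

s_0 = plaintext = 0x72EB
s_1 = Round(s_0, k_0) = 0x46DC
s_2 = Round(s_1, k_1) = 0xDCDB
s_3 = Round(s_2, k_2) = 0xA181
s_4 = Round(s_3, k_3) = 0x26DA
s_5 = Round(s_4, k_4) = 0x8F58
s_6 = Round(s_5, k_5) = 0xEC3C
s_7 = Round(s_6, k_6) = 0x8FDB
s_8 = Round(s_7, k_7) = 0x85D4

0x46DC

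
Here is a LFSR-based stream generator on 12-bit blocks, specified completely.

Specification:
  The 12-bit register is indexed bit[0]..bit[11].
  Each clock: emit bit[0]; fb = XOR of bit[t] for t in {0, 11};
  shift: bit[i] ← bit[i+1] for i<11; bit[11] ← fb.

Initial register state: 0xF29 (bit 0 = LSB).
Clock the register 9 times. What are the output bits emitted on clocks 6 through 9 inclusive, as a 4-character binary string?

1001

reg_0 = 0xF29
clock 1: out=1, reg = 0x794
clock 2: out=0, reg = 0x3CA
clock 3: out=0, reg = 0x1E5
clock 4: out=1, reg = 0x8F2
clock 5: out=0, reg = 0xC79
clock 6: out=1, reg = 0x63C
clock 7: out=0, reg = 0x31E
clock 8: out=0, reg = 0x18F
clock 9: out=1, reg = 0x8C7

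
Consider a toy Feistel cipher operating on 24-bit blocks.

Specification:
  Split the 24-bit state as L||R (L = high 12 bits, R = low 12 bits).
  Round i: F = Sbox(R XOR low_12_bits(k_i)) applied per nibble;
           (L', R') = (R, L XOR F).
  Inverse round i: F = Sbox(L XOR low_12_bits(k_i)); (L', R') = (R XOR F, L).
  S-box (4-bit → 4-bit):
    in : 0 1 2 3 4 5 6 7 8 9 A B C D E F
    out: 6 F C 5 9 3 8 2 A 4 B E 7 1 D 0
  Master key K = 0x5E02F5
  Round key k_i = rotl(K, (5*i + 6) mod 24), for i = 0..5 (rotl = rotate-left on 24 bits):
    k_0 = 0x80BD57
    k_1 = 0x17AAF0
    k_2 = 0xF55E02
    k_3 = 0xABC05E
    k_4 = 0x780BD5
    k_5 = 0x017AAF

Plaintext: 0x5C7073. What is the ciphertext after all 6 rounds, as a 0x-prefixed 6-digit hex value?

0x58D290

s_0 = plaintext = 0x5C7073
s_1 = Round(s_0, k_0) = 0x07340E
s_2 = Round(s_1, k_1) = 0x40ED7E
s_3 = Round(s_2, k_2) = 0xD7E129
s_4 = Round(s_3, k_3) = 0x12925C
s_5 = Round(s_4, k_4) = 0x25C58D
s_6 = Round(s_5, k_5) = 0x58D290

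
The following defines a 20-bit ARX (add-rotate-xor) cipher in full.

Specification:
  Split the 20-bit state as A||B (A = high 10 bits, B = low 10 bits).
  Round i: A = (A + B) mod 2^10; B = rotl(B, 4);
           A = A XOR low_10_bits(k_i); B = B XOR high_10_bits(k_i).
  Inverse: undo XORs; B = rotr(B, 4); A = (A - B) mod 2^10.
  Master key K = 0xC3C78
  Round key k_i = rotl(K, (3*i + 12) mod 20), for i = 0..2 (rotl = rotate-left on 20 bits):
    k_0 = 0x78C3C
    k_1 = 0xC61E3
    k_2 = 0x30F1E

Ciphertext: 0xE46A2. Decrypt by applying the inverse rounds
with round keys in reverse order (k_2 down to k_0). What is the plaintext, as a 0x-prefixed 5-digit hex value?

0x42925

s_0 = ciphertext = 0xE46A2
s_1 = InvRound(s_0, k_2) = 0x0A466
s_2 = InvRound(s_1, k_1) = 0x84FB7
s_3 = InvRound(s_2, k_0) = 0x42925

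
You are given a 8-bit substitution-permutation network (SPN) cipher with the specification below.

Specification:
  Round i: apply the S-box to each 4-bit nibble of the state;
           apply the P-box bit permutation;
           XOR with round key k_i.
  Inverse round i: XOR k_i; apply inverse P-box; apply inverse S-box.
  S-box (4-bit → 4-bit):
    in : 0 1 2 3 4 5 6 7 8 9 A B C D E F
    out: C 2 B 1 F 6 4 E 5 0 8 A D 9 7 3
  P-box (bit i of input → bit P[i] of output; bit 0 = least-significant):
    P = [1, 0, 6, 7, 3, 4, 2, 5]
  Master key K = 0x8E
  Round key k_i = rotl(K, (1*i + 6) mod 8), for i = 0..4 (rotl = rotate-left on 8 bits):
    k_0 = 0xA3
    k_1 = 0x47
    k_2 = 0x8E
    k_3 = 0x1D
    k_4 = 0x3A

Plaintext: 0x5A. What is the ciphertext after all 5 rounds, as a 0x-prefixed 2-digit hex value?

s_0 = plaintext = 0x5A
s_1 = Round(s_0, k_0) = 0x37
s_2 = Round(s_1, k_1) = 0x8E
s_3 = Round(s_2, k_2) = 0xC1
s_4 = Round(s_3, k_3) = 0x30
s_5 = Round(s_4, k_4) = 0xF2

0xF2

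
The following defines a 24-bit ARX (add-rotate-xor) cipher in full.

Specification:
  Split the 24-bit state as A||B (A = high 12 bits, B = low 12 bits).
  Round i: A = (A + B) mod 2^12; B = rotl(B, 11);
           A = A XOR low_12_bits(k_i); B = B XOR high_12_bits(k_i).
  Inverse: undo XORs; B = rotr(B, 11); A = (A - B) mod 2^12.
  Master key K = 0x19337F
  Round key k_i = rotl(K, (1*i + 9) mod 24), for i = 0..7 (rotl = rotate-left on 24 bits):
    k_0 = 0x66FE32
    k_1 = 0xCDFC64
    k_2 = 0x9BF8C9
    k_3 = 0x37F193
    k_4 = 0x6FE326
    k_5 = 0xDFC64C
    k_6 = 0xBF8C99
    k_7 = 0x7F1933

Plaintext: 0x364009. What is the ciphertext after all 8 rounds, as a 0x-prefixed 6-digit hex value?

s_0 = plaintext = 0x364009
s_1 = Round(s_0, k_0) = 0xD5FE6B
s_2 = Round(s_1, k_1) = 0x7AE3EA
s_3 = Round(s_2, k_2) = 0x35184A
s_4 = Round(s_3, k_3) = 0xA0875A
s_5 = Round(s_4, k_4) = 0x244553
s_6 = Round(s_5, k_5) = 0x1DB755
s_7 = Round(s_6, k_6) = 0x5A9052
s_8 = Round(s_7, k_7) = 0xCC87D8

0xCC87D8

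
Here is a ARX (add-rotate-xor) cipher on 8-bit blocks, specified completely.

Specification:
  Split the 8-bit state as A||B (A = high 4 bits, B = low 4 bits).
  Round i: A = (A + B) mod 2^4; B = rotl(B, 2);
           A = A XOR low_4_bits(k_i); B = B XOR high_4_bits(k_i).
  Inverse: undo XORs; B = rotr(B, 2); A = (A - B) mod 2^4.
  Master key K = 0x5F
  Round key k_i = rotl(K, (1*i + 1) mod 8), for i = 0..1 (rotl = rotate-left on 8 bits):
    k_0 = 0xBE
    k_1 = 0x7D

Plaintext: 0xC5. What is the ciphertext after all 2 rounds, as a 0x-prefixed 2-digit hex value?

s_0 = plaintext = 0xC5
s_1 = Round(s_0, k_0) = 0xFE
s_2 = Round(s_1, k_1) = 0x0C

0x0C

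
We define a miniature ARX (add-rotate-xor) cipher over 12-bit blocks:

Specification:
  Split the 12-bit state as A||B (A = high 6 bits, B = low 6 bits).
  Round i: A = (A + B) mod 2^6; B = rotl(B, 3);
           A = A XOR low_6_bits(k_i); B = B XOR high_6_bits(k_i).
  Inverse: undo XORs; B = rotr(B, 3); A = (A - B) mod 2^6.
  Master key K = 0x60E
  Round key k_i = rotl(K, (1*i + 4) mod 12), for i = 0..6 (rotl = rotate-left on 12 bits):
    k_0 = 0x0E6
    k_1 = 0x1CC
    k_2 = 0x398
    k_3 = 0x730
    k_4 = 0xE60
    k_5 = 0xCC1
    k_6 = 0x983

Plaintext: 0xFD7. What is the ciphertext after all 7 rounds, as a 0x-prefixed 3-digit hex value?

s_0 = plaintext = 0xFD7
s_1 = Round(s_0, k_0) = 0xC39
s_2 = Round(s_1, k_1) = 0x948
s_3 = Round(s_2, k_2) = 0xD4F
s_4 = Round(s_3, k_3) = 0xD25
s_5 = Round(s_4, k_4) = 0xE55
s_6 = Round(s_5, k_5) = 0x3D9
s_7 = Round(s_6, k_6) = 0xAED

0xAED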